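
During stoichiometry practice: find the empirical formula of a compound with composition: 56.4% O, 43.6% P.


Assume 100 g sample. Moles of each element:
  O: 56.4/16.0 = 3.525 mol
  P: 43.6/30.97 = 1.408 mol
Divide by smallest (1.408):
  O: 3.525/1.408 = 2.5
  P: 1.408/1.408 = 1.0
Multiply all ratios by 2 to obtain whole numbers.
Empirical formula: P2O5

P2O5


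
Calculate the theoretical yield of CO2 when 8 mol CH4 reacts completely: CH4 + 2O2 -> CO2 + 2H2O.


Mole ratio CO2:CH4 = 1:1
n(CO2) = 8 × 1/1 = 8.000 mol
mass = 8.000 × 44.01 = 352.08 g

352.08 g


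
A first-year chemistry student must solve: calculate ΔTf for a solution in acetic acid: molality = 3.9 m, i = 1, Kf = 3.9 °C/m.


ΔTf = Kf × m × i
= 3.9 × 3.9 × 1
= 15.21 °C

15.21 °C


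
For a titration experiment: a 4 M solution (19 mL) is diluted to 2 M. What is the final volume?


C1V1 = C2V2
4 × 19 = 2 × V2
V2 = 76/2 = 38.0 mL

38.0 mL


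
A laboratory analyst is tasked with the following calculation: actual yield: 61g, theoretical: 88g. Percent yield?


% yield = actual/theoretical × 100
= 61/88 × 100
= 69.32%

69.32%


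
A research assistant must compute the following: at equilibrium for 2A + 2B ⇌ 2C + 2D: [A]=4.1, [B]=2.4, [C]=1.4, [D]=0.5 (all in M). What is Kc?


Kc = [C]^2[D]^2/([A]^2[B]^2)
= (1.4^2 × 0.5^2)/(4.1^2 × 2.4^2)
= 0.49/96.8256
= 0.005061

0.005061


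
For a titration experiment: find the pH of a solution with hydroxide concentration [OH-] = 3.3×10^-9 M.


pOH = -log10([OH-]) = -log10(3.3×10^-9)
= 9 - log10(3.3) = 8.48
pH = 14 - pOH = 14 - 8.48 = 5.52

5.52


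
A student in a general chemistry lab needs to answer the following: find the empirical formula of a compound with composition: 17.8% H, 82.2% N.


Assume 100 g sample. Moles of each element:
  H: 17.8/1.008 = 17.659 mol
  N: 82.2/14.01 = 5.867 mol
Divide by smallest (5.867):
  H: 17.659/5.867 = 3.01
  N: 5.867/5.867 = 1.0
Empirical formula: NH3

NH3


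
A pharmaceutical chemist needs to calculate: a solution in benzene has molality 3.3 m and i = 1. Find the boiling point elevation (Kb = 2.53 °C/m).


ΔTb = Kb × m × i
= 2.53 × 3.3 × 1
= 8.349 °C

8.349 °C


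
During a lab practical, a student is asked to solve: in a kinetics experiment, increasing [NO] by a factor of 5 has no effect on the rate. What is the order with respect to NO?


rate ∝ [NO]^n
rate ∝ [NO]^0
Order in NO: 0

0


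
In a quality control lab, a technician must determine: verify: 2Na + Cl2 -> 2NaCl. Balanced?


Equation: 2Na + Cl2 -> 2NaCl
Check atoms: Cl: 2=2, Na: 2=2
Balanced

Yes, balanced


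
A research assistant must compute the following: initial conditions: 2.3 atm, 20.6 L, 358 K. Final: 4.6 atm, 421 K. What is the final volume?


P1V1/T1 = P2V2/T2
V2 = P1V1T2/(T1P2)
= 2.3×20.6×421/(358×4.6)
= 12.113 L

12.113 L


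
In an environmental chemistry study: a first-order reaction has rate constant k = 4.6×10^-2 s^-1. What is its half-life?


t½ = ln2/k = 0.693147/(4.6×10^-2 s^-1)
= 15.07 s

15.07 s


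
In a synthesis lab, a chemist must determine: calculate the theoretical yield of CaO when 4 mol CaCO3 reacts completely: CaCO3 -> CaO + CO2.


Mole ratio CaO:CaCO3 = 1:1
n(CaO) = 4 × 1/1 = 4.000 mol
mass = 4.000 × 56.08 = 224.32 g

224.32 g


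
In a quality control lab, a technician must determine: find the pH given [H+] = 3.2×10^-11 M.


pH = -log10([H+]) = -log10(3.2×10^-11)
= 11 - log10(3.2)
= 11 - 0.51
= 10.49

10.49


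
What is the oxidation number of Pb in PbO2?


x + 2(-2) = 0, so x = +4
Oxidation number: +4

+4


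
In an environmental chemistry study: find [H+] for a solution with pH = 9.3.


[H+] = 10^(-pH) = 10^(-9.3)
= 5.01×10^-10 M

5.01×10^-10 M


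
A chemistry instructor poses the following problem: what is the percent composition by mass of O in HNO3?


M(HNO3) = 1×1.008 + 1×14.01 + 3×16.0 = 63.018 g/mol
Mass of O = 3 × 16.0 = 48.00 g/mol
% O = 48.00/63.018 × 100 = 76.17%

76.17%


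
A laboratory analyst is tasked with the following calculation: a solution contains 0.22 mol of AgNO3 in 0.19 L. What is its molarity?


M = n/V = 0.22/0.19 = 1.158 mol/L

1.158 M


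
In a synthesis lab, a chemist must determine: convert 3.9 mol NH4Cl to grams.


M(NH4Cl) = 53.49 g/mol
mass = n × M = 3.9 × 53.49 = 208.61 g

208.61 g


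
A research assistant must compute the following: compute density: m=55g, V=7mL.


ρ = mass/volume
= 55/7
= 7.857 g/mL

7.857 g/mL


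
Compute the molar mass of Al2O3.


M(Al2O3) = 2×26.98 + 3×16.0
= 53.96 + 48.0
= 101.96 g/mol

101.96 g/mol


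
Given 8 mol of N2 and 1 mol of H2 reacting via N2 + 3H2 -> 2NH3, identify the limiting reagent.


Mole ratio available / coefficient:
  N2: 8/1 = 8.000
  H2: 1/3 = 0.333
Smaller ratio is limiting.

H2


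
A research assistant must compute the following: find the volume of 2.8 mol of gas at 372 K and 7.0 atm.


PV = nRT  (R = 0.08206 L·atm/(mol·K))
V = nRT/P = 2.8×0.08206×372/7.0
= 12.211 L

12.211 L


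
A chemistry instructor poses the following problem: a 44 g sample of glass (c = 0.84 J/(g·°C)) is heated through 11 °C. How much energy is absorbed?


q = mcΔT = 44 × 0.84 × 11
= 406.56 J

406.56 J


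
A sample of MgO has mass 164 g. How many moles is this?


M(MgO) = 40.31 g/mol
n = mass/M = 164/40.31 = 4.0685 mol

4.0685 mol


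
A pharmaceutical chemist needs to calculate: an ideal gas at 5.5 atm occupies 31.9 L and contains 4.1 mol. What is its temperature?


PV = nRT  (R = 0.08206 L·atm/(mol·K))
T = PV/(nR) = 5.5×31.9/(4.1×0.08206)
= 175.45/0.336446
= 521.48 K

521.48 K


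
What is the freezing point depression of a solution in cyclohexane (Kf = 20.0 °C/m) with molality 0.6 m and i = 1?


ΔTf = Kf × m × i
= 20.0 × 0.6 × 1
= 12.0 °C

12.0 °C


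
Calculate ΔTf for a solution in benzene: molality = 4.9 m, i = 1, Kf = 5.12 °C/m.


ΔTf = Kf × m × i
= 5.12 × 4.9 × 1
= 25.088 °C

25.088 °C


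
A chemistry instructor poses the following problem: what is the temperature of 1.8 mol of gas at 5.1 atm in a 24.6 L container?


PV = nRT  (R = 0.08206 L·atm/(mol·K))
T = PV/(nR) = 5.1×24.6/(1.8×0.08206)
= 125.46/0.147708
= 849.38 K

849.38 K


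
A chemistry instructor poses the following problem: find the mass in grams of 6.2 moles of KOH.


M(KOH) = 56.11 g/mol
mass = n × M = 6.2 × 56.11 = 347.88 g

347.88 g


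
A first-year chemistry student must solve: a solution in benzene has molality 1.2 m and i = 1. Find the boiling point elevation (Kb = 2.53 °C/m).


ΔTb = Kb × m × i
= 2.53 × 1.2 × 1
= 3.036 °C

3.036 °C


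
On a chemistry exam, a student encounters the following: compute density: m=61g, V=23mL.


ρ = mass/volume
= 61/23
= 2.652 g/mL

2.652 g/mL


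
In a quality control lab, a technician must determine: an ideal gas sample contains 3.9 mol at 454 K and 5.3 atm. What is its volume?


PV = nRT  (R = 0.08206 L·atm/(mol·K))
V = nRT/P = 3.9×0.08206×454/5.3
= 27.414 L

27.414 L


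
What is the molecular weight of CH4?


M(CH4) = 1×12.01 + 4×1.008
= 12.01 + 4.03
= 16.04 g/mol

16.04 g/mol


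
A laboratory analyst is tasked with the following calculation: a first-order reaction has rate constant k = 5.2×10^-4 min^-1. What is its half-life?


t½ = ln2/k = 0.693147/(5.2×10^-4 min^-1)
= 1333 min

1333 min


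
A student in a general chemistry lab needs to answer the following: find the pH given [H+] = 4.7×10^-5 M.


pH = -log10([H+]) = -log10(4.7×10^-5)
= 5 - log10(4.7)
= 5 - 0.67
= 4.33

4.33


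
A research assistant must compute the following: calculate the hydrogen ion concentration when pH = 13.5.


[H+] = 10^(-pH) = 10^(-13.5)
= 3.16×10^-14 M

3.16×10^-14 M


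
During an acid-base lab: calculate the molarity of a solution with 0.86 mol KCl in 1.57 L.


M = n/V = 0.86/1.57 = 0.548 mol/L

0.548 M


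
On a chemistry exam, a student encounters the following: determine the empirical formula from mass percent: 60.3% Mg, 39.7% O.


Assume 100 g sample. Moles of each element:
  Mg: 60.3/24.31 = 2.48 mol
  O: 39.7/16.0 = 2.481 mol
Divide by smallest (2.48):
  Mg: 2.48/2.48 = 1.0
  O: 2.481/2.48 = 1.0
Empirical formula: MgO

MgO


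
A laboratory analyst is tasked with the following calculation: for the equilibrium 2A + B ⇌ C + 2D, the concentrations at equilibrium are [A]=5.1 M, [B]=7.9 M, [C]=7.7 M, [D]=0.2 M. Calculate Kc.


Kc = [C][D]^2/([A]^2[B])
= (7.7^1 × 0.2^2)/(5.1^2 × 7.9^1)
= 0.308/205.479
= 0.001499

0.001499


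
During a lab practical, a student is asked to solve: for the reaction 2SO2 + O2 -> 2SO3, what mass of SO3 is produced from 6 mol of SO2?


Mole ratio SO3:SO2 = 2:2
n(SO3) = 6 × 2/2 = 6.000 mol
mass = 6.000 × 80.07 = 480.42 g

480.42 g


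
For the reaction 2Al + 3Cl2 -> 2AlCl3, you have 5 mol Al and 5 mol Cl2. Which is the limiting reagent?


Mole ratio available / coefficient:
  Al: 5/2 = 2.500
  Cl2: 5/3 = 1.667
Smaller ratio is limiting.

Cl2


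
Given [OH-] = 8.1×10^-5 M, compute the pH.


pOH = -log10([OH-]) = -log10(8.1×10^-5)
= 5 - log10(8.1) = 4.09
pH = 14 - pOH = 14 - 4.09 = 9.91

9.91


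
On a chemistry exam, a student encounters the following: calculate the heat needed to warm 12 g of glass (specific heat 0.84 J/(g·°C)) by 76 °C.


q = mcΔT = 12 × 0.84 × 76
= 766.08 J

766.08 J


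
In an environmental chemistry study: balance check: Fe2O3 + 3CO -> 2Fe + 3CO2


Equation: Fe2O3 + 3CO -> 2Fe + 3CO2
Check atoms: C: 3=3, Fe: 2=2, O: 6=6
Balanced

Yes, balanced


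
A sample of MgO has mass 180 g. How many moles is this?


M(MgO) = 40.31 g/mol
n = mass/M = 180/40.31 = 4.4654 mol

4.4654 mol


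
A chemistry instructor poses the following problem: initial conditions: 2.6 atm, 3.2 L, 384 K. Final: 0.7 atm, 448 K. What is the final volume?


P1V1/T1 = P2V2/T2
V2 = P1V1T2/(T1P2)
= 2.6×3.2×448/(384×0.7)
= 13.867 L

13.867 L


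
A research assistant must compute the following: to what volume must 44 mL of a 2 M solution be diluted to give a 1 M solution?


C1V1 = C2V2
2 × 44 = 1 × V2
V2 = 88/1 = 88.0 mL

88.0 mL


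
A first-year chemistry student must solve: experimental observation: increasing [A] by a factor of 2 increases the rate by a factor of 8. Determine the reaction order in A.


rate ∝ [A]^n
2^n = 8 → n = 3
Order in A: 3

3


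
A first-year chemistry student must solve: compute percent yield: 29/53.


% yield = actual/theoretical × 100
= 29/53 × 100
= 54.72%

54.72%


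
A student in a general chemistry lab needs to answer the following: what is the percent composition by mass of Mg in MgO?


M(MgO) = 1×24.31 + 1×16.0 = 40.31 g/mol
Mass of Mg = 1 × 24.31 = 24.31 g/mol
% Mg = 24.31/40.31 × 100 = 60.31%

60.31%


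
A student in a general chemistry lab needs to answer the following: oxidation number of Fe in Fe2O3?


2x + 3(-2) = 0, so x = +3
Oxidation number: +3

+3


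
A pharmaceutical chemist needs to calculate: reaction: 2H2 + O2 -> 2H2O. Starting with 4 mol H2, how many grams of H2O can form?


Mole ratio H2O:H2 = 2:2
n(H2O) = 4 × 2/2 = 4.000 mol
mass = 4.000 × 18.02 = 72.08 g

72.08 g


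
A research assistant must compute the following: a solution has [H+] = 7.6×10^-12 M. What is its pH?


pH = -log10([H+]) = -log10(7.6×10^-12)
= 12 - log10(7.6)
= 12 - 0.88
= 11.12

11.12


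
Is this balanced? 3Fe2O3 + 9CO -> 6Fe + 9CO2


Equation: 3Fe2O3 + 9CO -> 6Fe + 9CO2
Check atoms: C: 9=9, Fe: 6=6, O: 18=18
Balanced

Yes, balanced


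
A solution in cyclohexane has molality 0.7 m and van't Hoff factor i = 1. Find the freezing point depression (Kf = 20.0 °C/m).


ΔTf = Kf × m × i
= 20.0 × 0.7 × 1
= 14.0 °C

14.0 °C


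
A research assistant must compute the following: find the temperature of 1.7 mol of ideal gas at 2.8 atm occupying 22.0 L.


PV = nRT  (R = 0.08206 L·atm/(mol·K))
T = PV/(nR) = 2.8×22.0/(1.7×0.08206)
= 61.60/0.139502
= 441.57 K

441.57 K


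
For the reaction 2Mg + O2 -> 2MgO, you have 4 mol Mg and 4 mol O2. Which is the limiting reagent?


Mole ratio available / coefficient:
  Mg: 4/2 = 2.000
  O2: 4/1 = 4.000
Smaller ratio is limiting.

Mg


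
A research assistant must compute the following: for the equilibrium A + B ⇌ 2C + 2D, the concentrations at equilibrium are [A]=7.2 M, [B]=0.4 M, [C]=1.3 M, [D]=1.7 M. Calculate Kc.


Kc = [C]^2[D]^2/([A][B])
= (1.3^2 × 1.7^2)/(7.2^1 × 0.4^1)
= 4.8841/2.88
= 1.696

1.696


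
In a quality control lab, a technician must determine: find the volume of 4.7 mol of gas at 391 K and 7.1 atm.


PV = nRT  (R = 0.08206 L·atm/(mol·K))
V = nRT/P = 4.7×0.08206×391/7.1
= 21.24 L

21.24 L


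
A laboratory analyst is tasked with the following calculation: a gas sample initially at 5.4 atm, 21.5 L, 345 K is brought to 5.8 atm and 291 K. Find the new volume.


P1V1/T1 = P2V2/T2
V2 = P1V1T2/(T1P2)
= 5.4×21.5×291/(345×5.8)
= 16.884 L

16.884 L


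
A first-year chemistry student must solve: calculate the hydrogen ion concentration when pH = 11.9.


[H+] = 10^(-pH) = 10^(-11.9)
= 1.26×10^-12 M

1.26×10^-12 M


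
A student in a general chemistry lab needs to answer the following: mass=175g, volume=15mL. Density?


ρ = mass/volume
= 175/15
= 11.667 g/mL

11.667 g/mL


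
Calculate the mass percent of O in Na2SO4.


M(Na2SO4) = 2×22.99 + 1×32.07 + 4×16.0 = 142.05 g/mol
Mass of O = 4 × 16.0 = 64.00 g/mol
% O = 64.00/142.05 × 100 = 45.05%

45.05%


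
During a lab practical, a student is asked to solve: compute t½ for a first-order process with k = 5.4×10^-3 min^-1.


t½ = ln2/k = 0.693147/(5.4×10^-3 min^-1)
= 128.4 min

128.4 min


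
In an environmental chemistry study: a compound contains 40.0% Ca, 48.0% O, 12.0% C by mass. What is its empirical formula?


Assume 100 g sample. Moles of each element:
  Ca: 40.0/40.08 = 0.998 mol
  O: 48.0/16.0 = 3.0 mol
  C: 12.0/12.01 = 0.999 mol
Divide by smallest (0.998):
  Ca: 0.998/0.998 = 1.0
  O: 3.0/0.998 = 3.01
  C: 0.999/0.998 = 1.0
Empirical formula: CaCO3

CaCO3


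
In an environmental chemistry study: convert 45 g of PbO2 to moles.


M(PbO2) = 239.2 g/mol
n = mass/M = 45/239.2 = 0.1881 mol

0.1881 mol


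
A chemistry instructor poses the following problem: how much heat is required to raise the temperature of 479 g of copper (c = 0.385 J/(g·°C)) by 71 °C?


q = mcΔT = 479 × 0.385 × 71
= 13093.47 J

13093.47 J


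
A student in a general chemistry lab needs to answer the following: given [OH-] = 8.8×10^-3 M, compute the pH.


pOH = -log10([OH-]) = -log10(8.8×10^-3)
= 3 - log10(8.8) = 2.06
pH = 14 - pOH = 14 - 2.06 = 11.94

11.94


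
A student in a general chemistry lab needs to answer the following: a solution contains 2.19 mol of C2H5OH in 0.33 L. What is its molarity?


M = n/V = 2.19/0.33 = 6.636 mol/L

6.636 M


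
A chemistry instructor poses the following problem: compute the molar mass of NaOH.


M(NaOH) = 1×22.99 + 1×16.0 + 1×1.008
= 22.99 + 16.0 + 1.01
= 40.0 g/mol

40.0 g/mol


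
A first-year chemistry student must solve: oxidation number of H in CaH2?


H with a metal (hydride): -1
Oxidation number: -1

-1


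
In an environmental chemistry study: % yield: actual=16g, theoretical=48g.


% yield = actual/theoretical × 100
= 16/48 × 100
= 33.33%

33.33%


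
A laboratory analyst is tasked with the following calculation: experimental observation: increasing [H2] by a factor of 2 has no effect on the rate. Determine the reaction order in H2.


rate ∝ [H2]^n
rate ∝ [H2]^0
Order in H2: 0

0


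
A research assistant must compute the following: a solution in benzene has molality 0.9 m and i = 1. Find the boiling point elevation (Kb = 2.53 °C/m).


ΔTb = Kb × m × i
= 2.53 × 0.9 × 1
= 2.277 °C

2.277 °C


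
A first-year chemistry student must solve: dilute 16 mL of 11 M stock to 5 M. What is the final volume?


C1V1 = C2V2
11 × 16 = 5 × V2
V2 = 176/5 = 35.2 mL

35.2 mL


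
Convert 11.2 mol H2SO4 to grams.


M(H2SO4) = 98.09 g/mol
mass = n × M = 11.2 × 98.09 = 1098.61 g

1098.61 g


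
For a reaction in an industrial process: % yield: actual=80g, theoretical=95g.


% yield = actual/theoretical × 100
= 80/95 × 100
= 84.21%

84.21%


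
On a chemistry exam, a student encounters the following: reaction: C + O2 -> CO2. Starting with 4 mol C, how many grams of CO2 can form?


Mole ratio CO2:C = 1:1
n(CO2) = 4 × 1/1 = 4.000 mol
mass = 4.000 × 44.01 = 176.04 g

176.04 g


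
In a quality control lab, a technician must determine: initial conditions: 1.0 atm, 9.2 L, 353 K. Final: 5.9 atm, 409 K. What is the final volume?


P1V1/T1 = P2V2/T2
V2 = P1V1T2/(T1P2)
= 1.0×9.2×409/(353×5.9)
= 1.807 L

1.807 L


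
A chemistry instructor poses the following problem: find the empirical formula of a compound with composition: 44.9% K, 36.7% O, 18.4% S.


Assume 100 g sample. Moles of each element:
  K: 44.9/39.1 = 1.148 mol
  O: 36.7/16.0 = 2.294 mol
  S: 18.4/32.07 = 0.574 mol
Divide by smallest (0.574):
  K: 1.148/0.574 = 2.0
  O: 2.294/0.574 = 4.0
  S: 0.574/0.574 = 1.0
Empirical formula: K2SO4

K2SO4


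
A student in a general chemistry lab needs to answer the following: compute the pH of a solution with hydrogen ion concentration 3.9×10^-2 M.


pH = -log10([H+]) = -log10(3.9×10^-2)
= 2 - log10(3.9)
= 2 - 0.59
= 1.41

1.41


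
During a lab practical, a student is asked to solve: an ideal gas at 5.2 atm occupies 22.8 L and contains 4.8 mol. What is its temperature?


PV = nRT  (R = 0.08206 L·atm/(mol·K))
T = PV/(nR) = 5.2×22.8/(4.8×0.08206)
= 118.56/0.393888
= 301.00 K

301.00 K


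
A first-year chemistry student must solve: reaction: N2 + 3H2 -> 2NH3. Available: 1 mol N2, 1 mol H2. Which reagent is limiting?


Mole ratio available / coefficient:
  N2: 1/1 = 1.000
  H2: 1/3 = 0.333
Smaller ratio is limiting.

H2


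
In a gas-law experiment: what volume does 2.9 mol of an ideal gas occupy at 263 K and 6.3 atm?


PV = nRT  (R = 0.08206 L·atm/(mol·K))
V = nRT/P = 2.9×0.08206×263/6.3
= 9.934 L

9.934 L


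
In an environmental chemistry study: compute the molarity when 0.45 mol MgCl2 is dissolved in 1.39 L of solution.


M = n/V = 0.45/1.39 = 0.324 mol/L

0.324 M


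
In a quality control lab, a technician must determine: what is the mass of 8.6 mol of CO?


M(CO) = 28.01 g/mol
mass = n × M = 8.6 × 28.01 = 240.89 g

240.89 g


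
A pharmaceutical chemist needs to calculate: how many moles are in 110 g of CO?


M(CO) = 28.01 g/mol
n = mass/M = 110/28.01 = 3.9272 mol

3.9272 mol


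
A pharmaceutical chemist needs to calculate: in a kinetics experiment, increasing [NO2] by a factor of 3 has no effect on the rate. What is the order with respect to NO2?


rate ∝ [NO2]^n
rate ∝ [NO2]^0
Order in NO2: 0

0


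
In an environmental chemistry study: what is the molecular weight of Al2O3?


M(Al2O3) = 2×26.98 + 3×16.0
= 53.96 + 48.0
= 101.96 g/mol

101.96 g/mol


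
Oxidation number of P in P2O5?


2x + 5(-2) = 0, so x = +5
Oxidation number: +5

+5


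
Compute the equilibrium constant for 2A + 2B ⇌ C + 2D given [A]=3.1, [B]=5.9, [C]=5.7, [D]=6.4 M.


Kc = [C][D]^2/([A]^2[B]^2)
= (5.7^1 × 6.4^2)/(3.1^2 × 5.9^2)
= 233.472/334.5241
= 0.6979

0.6979


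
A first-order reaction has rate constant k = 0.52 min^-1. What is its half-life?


t½ = ln2/k = 0.693147/(0.52 min^-1)
= 1.333 min

1.333 min


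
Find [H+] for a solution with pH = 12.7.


[H+] = 10^(-pH) = 10^(-12.7)
= 2.0×10^-13 M

2.0×10^-13 M


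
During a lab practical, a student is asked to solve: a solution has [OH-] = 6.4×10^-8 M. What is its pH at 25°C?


pOH = -log10([OH-]) = -log10(6.4×10^-8)
= 8 - log10(6.4) = 7.19
pH = 14 - pOH = 14 - 7.19 = 6.81

6.81


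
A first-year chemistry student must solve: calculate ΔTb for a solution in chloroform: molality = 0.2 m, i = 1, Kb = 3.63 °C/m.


ΔTb = Kb × m × i
= 3.63 × 0.2 × 1
= 0.726 °C

0.726 °C


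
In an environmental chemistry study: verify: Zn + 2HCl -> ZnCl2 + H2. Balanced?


Equation: Zn + 2HCl -> ZnCl2 + H2
Check atoms: Cl: 2=2, H: 2=2, Zn: 1=1
Balanced

Yes, balanced


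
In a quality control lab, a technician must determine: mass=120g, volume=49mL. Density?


ρ = mass/volume
= 120/49
= 2.449 g/mL

2.449 g/mL


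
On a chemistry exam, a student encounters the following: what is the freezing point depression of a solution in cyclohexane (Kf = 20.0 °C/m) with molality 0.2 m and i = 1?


ΔTf = Kf × m × i
= 20.0 × 0.2 × 1
= 4.0 °C

4.0 °C


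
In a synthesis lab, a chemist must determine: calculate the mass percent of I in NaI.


M(NaI) = 1×22.99 + 1×126.9 = 149.89 g/mol
Mass of I = 1 × 126.9 = 126.90 g/mol
% I = 126.90/149.89 × 100 = 84.66%

84.66%


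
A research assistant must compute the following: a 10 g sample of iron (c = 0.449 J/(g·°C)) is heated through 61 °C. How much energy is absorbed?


q = mcΔT = 10 × 0.449 × 61
= 273.89 J

273.89 J


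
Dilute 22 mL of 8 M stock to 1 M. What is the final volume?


C1V1 = C2V2
8 × 22 = 1 × V2
V2 = 176/1 = 176.0 mL

176.0 mL


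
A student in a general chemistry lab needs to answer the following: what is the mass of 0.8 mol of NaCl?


M(NaCl) = 58.44 g/mol
mass = n × M = 0.8 × 58.44 = 46.75 g

46.75 g


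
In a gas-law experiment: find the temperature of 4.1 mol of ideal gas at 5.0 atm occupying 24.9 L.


PV = nRT  (R = 0.08206 L·atm/(mol·K))
T = PV/(nR) = 5.0×24.9/(4.1×0.08206)
= 124.50/0.336446
= 370.04 K

370.04 K


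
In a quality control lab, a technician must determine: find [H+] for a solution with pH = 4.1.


[H+] = 10^(-pH) = 10^(-4.1)
= 7.94×10^-5 M

7.94×10^-5 M


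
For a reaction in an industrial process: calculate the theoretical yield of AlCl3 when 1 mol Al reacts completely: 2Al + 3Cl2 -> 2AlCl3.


Mole ratio AlCl3:Al = 2:2
n(AlCl3) = 1 × 2/2 = 1.000 mol
mass = 1.000 × 133.33 = 133.33 g

133.33 g


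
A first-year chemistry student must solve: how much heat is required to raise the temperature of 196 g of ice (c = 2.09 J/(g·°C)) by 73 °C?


q = mcΔT = 196 × 2.09 × 73
= 29903.72 J

29903.72 J


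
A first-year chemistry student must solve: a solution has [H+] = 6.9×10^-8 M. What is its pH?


pH = -log10([H+]) = -log10(6.9×10^-8)
= 8 - log10(6.9)
= 8 - 0.84
= 7.16

7.16


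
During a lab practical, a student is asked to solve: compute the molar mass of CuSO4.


M(CuSO4) = 1×63.55 + 1×32.07 + 4×16.0
= 63.55 + 32.07 + 64.0
= 159.62 g/mol

159.62 g/mol


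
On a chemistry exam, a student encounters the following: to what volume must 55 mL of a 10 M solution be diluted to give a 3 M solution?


C1V1 = C2V2
10 × 55 = 3 × V2
V2 = 550/3 = 183.33 mL

183.33 mL


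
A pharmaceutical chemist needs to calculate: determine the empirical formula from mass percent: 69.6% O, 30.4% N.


Assume 100 g sample. Moles of each element:
  O: 69.6/16.0 = 4.35 mol
  N: 30.4/14.01 = 2.17 mol
Divide by smallest (2.17):
  O: 4.35/2.17 = 2.0
  N: 2.17/2.17 = 1.0
Empirical formula: NO2

NO2


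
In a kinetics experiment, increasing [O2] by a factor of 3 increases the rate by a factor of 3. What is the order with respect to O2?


rate ∝ [O2]^n
3^n = 3 → n = 1
Order in O2: 1

1


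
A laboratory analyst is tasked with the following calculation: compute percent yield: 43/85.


% yield = actual/theoretical × 100
= 43/85 × 100
= 50.59%

50.59%


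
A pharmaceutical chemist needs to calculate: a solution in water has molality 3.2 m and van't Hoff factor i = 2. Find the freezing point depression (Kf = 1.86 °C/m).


ΔTf = Kf × m × i
= 1.86 × 3.2 × 2
= 11.904 °C

11.904 °C


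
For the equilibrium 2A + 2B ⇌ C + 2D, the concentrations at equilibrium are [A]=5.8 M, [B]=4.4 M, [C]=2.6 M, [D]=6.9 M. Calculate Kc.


Kc = [C][D]^2/([A]^2[B]^2)
= (2.6^1 × 6.9^2)/(5.8^2 × 4.4^2)
= 123.786/651.2704
= 0.1901

0.1901


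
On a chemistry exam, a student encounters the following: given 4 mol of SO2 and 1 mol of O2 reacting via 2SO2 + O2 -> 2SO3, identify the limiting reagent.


Mole ratio available / coefficient:
  SO2: 4/2 = 2.000
  O2: 1/1 = 1.000
Smaller ratio is limiting.

O2


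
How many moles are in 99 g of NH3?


M(NH3) = 17.03 g/mol
n = mass/M = 99/17.03 = 5.8133 mol

5.8133 mol


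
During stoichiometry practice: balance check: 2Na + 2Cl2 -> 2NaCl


Equation: 2Na + 2Cl2 -> 2NaCl
Check atoms: Cl: 4≠2, Na: 2=2
Not balanced

No, not balanced


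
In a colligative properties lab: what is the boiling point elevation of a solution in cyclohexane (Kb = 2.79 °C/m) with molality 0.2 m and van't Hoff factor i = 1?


ΔTb = Kb × m × i
= 2.79 × 0.2 × 1
= 0.558 °C

0.558 °C


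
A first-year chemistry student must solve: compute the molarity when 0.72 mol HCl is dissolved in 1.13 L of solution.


M = n/V = 0.72/1.13 = 0.637 mol/L

0.637 M


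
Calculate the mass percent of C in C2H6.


M(C2H6) = 2×12.01 + 6×1.008 = 30.068 g/mol
Mass of C = 2 × 12.01 = 24.02 g/mol
% C = 24.02/30.068 × 100 = 79.89%

79.89%


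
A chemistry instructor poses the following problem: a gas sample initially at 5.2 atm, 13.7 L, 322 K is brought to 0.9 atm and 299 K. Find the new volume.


P1V1/T1 = P2V2/T2
V2 = P1V1T2/(T1P2)
= 5.2×13.7×299/(322×0.9)
= 73.502 L

73.502 L


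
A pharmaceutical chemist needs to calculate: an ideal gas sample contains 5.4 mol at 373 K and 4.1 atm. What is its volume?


PV = nRT  (R = 0.08206 L·atm/(mol·K))
V = nRT/P = 5.4×0.08206×373/4.1
= 40.313 L

40.313 L


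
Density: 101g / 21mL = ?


ρ = mass/volume
= 101/21
= 4.81 g/mL

4.81 g/mL


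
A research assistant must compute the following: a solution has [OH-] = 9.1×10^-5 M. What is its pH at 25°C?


pOH = -log10([OH-]) = -log10(9.1×10^-5)
= 5 - log10(9.1) = 4.04
pH = 14 - pOH = 14 - 4.04 = 9.96

9.96


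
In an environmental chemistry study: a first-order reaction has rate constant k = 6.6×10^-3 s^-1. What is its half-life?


t½ = ln2/k = 0.693147/(6.6×10^-3 s^-1)
= 105.0 s

105.0 s


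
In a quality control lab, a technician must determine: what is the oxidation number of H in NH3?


H is +1 with nonmetals
Oxidation number: +1

+1


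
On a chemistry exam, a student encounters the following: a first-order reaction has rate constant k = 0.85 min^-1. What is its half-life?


t½ = ln2/k = 0.693147/(0.85 min^-1)
= 0.8155 min

0.8155 min


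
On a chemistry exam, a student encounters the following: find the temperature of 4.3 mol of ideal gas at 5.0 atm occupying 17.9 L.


PV = nRT  (R = 0.08206 L·atm/(mol·K))
T = PV/(nR) = 5.0×17.9/(4.3×0.08206)
= 89.50/0.352858
= 253.64 K

253.64 K


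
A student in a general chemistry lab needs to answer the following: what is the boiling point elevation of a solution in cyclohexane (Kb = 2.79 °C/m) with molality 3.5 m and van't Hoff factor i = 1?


ΔTb = Kb × m × i
= 2.79 × 3.5 × 1
= 9.765 °C

9.765 °C


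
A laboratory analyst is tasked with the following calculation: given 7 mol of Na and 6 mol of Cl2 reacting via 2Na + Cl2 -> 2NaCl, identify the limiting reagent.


Mole ratio available / coefficient:
  Na: 7/2 = 3.500
  Cl2: 6/1 = 6.000
Smaller ratio is limiting.

Na


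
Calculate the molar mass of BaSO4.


M(BaSO4) = 1×137.33 + 1×32.07 + 4×16.0
= 137.33 + 32.07 + 64.0
= 233.4 g/mol

233.4 g/mol


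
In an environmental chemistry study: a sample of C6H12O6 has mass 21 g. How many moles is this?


M(C6H12O6) = 180.16 g/mol
n = mass/M = 21/180.16 = 0.1166 mol

0.1166 mol


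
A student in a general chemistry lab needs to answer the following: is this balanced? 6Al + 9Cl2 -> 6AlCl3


Equation: 6Al + 9Cl2 -> 6AlCl3
Check atoms: Al: 6=6, Cl: 18=18
Balanced

Yes, balanced


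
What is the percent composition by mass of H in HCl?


M(HCl) = 1×1.008 + 1×35.45 = 36.458 g/mol
Mass of H = 1 × 1.008 = 1.008 g/mol
% H = 1.008/36.458 × 100 = 2.76%

2.76%


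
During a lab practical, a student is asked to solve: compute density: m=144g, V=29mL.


ρ = mass/volume
= 144/29
= 4.966 g/mL

4.966 g/mL


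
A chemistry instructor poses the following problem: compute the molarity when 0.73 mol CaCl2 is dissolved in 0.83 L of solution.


M = n/V = 0.73/0.83 = 0.880 mol/L

0.880 M


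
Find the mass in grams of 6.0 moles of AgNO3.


M(AgNO3) = 169.88 g/mol
mass = n × M = 6.0 × 169.88 = 1019.28 g

1019.28 g


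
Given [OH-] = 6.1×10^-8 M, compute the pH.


pOH = -log10([OH-]) = -log10(6.1×10^-8)
= 8 - log10(6.1) = 7.21
pH = 14 - pOH = 14 - 7.21 = 6.79

6.79


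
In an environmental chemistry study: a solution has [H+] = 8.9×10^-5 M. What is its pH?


pH = -log10([H+]) = -log10(8.9×10^-5)
= 5 - log10(8.9)
= 5 - 0.95
= 4.05

4.05


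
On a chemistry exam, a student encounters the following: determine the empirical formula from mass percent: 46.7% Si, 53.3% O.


Assume 100 g sample. Moles of each element:
  Si: 46.7/28.09 = 1.663 mol
  O: 53.3/16.0 = 3.331 mol
Divide by smallest (1.663):
  Si: 1.663/1.663 = 1.0
  O: 3.331/1.663 = 2.0
Empirical formula: SiO2

SiO2


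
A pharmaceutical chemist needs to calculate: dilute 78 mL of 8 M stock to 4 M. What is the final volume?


C1V1 = C2V2
8 × 78 = 4 × V2
V2 = 624/4 = 156.0 mL

156.0 mL


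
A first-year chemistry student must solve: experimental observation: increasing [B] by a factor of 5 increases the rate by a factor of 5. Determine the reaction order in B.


rate ∝ [B]^n
5^n = 5 → n = 1
Order in B: 1

1


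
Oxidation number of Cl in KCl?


halide: -1
Oxidation number: -1

-1


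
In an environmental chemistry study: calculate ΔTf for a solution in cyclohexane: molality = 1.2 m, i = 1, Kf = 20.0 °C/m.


ΔTf = Kf × m × i
= 20.0 × 1.2 × 1
= 24.0 °C

24.0 °C


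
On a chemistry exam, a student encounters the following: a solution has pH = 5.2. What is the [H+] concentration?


[H+] = 10^(-pH) = 10^(-5.2)
= 6.31×10^-6 M

6.31×10^-6 M


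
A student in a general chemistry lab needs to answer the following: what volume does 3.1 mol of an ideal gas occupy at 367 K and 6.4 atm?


PV = nRT  (R = 0.08206 L·atm/(mol·K))
V = nRT/P = 3.1×0.08206×367/6.4
= 14.587 L

14.587 L


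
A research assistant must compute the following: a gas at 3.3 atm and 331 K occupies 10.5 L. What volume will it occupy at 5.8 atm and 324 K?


P1V1/T1 = P2V2/T2
V2 = P1V1T2/(T1P2)
= 3.3×10.5×324/(331×5.8)
= 5.848 L

5.848 L


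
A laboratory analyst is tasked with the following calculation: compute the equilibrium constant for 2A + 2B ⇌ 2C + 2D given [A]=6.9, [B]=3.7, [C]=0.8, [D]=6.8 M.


Kc = [C]^2[D]^2/([A]^2[B]^2)
= (0.8^2 × 6.8^2)/(6.9^2 × 3.7^2)
= 29.5936/651.7809
= 0.04540

0.04540


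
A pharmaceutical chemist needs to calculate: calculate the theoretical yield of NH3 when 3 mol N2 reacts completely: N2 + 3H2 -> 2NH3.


Mole ratio NH3:N2 = 2:1
n(NH3) = 3 × 2/1 = 6.000 mol
mass = 6.000 × 17.03 = 102.18 g

102.18 g


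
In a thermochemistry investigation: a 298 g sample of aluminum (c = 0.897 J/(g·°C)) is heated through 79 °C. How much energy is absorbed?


q = mcΔT = 298 × 0.897 × 79
= 21117.17 J

21117.17 J


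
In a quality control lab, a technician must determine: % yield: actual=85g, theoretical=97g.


% yield = actual/theoretical × 100
= 85/97 × 100
= 87.63%

87.63%


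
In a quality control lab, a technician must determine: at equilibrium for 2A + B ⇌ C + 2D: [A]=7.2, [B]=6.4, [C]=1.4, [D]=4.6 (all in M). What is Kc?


Kc = [C][D]^2/([A]^2[B])
= (1.4^1 × 4.6^2)/(7.2^2 × 6.4^1)
= 29.624/331.776
= 0.08929

0.08929


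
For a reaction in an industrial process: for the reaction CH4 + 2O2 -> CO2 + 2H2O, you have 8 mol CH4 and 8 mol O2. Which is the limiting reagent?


Mole ratio available / coefficient:
  CH4: 8/1 = 8.000
  O2: 8/2 = 4.000
Smaller ratio is limiting.

O2


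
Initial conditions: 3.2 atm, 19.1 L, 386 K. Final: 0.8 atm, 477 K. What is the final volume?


P1V1/T1 = P2V2/T2
V2 = P1V1T2/(T1P2)
= 3.2×19.1×477/(386×0.8)
= 94.411 L

94.411 L


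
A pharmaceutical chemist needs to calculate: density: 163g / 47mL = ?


ρ = mass/volume
= 163/47
= 3.468 g/mL

3.468 g/mL


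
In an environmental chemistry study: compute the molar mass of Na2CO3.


M(Na2CO3) = 2×22.99 + 1×12.01 + 3×16.0
= 45.98 + 12.01 + 48.0
= 105.99 g/mol

105.99 g/mol


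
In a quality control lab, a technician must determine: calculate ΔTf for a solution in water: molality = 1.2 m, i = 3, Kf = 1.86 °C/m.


ΔTf = Kf × m × i
= 1.86 × 1.2 × 3
= 6.696 °C

6.696 °C


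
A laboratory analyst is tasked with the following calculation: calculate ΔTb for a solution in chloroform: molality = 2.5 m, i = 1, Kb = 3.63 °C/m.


ΔTb = Kb × m × i
= 3.63 × 2.5 × 1
= 9.075 °C

9.075 °C


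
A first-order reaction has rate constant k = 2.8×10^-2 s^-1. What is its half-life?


t½ = ln2/k = 0.693147/(2.8×10^-2 s^-1)
= 24.76 s

24.76 s


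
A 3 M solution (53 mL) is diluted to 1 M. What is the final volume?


C1V1 = C2V2
3 × 53 = 1 × V2
V2 = 159/1 = 159.0 mL

159.0 mL


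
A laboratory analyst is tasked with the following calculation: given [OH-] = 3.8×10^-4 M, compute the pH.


pOH = -log10([OH-]) = -log10(3.8×10^-4)
= 4 - log10(3.8) = 3.42
pH = 14 - pOH = 14 - 3.42 = 10.58

10.58


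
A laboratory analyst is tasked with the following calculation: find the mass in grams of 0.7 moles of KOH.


M(KOH) = 56.11 g/mol
mass = n × M = 0.7 × 56.11 = 39.28 g

39.28 g


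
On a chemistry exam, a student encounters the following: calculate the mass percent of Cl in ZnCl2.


M(ZnCl2) = 1×65.38 + 2×35.45 = 136.28 g/mol
Mass of Cl = 2 × 35.45 = 70.90 g/mol
% Cl = 70.90/136.28 × 100 = 52.03%

52.03%


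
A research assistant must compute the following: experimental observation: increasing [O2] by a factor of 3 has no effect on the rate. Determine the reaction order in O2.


rate ∝ [O2]^n
rate ∝ [O2]^0
Order in O2: 0

0


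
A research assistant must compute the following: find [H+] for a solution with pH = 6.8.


[H+] = 10^(-pH) = 10^(-6.8)
= 1.58×10^-7 M

1.58×10^-7 M


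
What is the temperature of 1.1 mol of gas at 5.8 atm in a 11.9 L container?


PV = nRT  (R = 0.08206 L·atm/(mol·K))
T = PV/(nR) = 5.8×11.9/(1.1×0.08206)
= 69.02/0.090266
= 764.63 K

764.63 K


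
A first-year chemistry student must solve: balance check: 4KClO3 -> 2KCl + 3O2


Equation: 4KClO3 -> 2KCl + 3O2
Check atoms: Cl: 4≠2, K: 4≠2, O: 12≠6
Not balanced

No, not balanced


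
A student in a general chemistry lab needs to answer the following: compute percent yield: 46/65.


% yield = actual/theoretical × 100
= 46/65 × 100
= 70.77%

70.77%


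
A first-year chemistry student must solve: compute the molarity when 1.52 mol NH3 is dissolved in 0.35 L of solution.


M = n/V = 1.52/0.35 = 4.343 mol/L

4.343 M


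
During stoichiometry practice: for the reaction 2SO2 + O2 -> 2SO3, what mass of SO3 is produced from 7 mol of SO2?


Mole ratio SO3:SO2 = 2:2
n(SO3) = 7 × 2/2 = 7.000 mol
mass = 7.000 × 80.07 = 560.49 g

560.49 g


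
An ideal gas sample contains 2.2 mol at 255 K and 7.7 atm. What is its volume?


PV = nRT  (R = 0.08206 L·atm/(mol·K))
V = nRT/P = 2.2×0.08206×255/7.7
= 5.979 L

5.979 L


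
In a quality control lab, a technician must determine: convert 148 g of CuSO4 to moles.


M(CuSO4) = 159.62 g/mol
n = mass/M = 148/159.62 = 0.9272 mol

0.9272 mol


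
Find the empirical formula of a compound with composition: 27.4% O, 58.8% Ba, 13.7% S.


Assume 100 g sample. Moles of each element:
  O: 27.4/16.0 = 1.712 mol
  Ba: 58.8/137.33 = 0.428 mol
  S: 13.7/32.07 = 0.427 mol
Divide by smallest (0.427):
  O: 1.712/0.427 = 4.01
  Ba: 0.428/0.427 = 1.0
  S: 0.427/0.427 = 1.0
Empirical formula: BaSO4

BaSO4


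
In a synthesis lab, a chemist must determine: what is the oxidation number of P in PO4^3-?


x + 4(-2) = -3, so x = +5
Oxidation number: +5

+5


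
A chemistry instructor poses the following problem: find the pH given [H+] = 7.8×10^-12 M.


pH = -log10([H+]) = -log10(7.8×10^-12)
= 12 - log10(7.8)
= 12 - 0.89
= 11.11

11.11


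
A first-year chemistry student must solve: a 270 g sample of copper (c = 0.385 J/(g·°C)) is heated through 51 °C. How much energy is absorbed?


q = mcΔT = 270 × 0.385 × 51
= 5301.45 J

5301.45 J


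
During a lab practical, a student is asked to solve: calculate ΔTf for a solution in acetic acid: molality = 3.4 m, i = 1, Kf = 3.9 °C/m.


ΔTf = Kf × m × i
= 3.9 × 3.4 × 1
= 13.26 °C

13.26 °C


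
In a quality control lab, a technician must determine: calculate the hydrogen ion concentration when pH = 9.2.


[H+] = 10^(-pH) = 10^(-9.2)
= 6.31×10^-10 M

6.31×10^-10 M


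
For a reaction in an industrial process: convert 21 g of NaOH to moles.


M(NaOH) = 40.0 g/mol
n = mass/M = 21/40.0 = 0.525 mol

0.525 mol


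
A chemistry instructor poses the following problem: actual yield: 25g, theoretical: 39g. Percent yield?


% yield = actual/theoretical × 100
= 25/39 × 100
= 64.1%

64.1%


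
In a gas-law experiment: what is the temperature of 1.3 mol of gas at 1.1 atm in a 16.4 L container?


PV = nRT  (R = 0.08206 L·atm/(mol·K))
T = PV/(nR) = 1.1×16.4/(1.3×0.08206)
= 18.04/0.106678
= 169.11 K

169.11 K


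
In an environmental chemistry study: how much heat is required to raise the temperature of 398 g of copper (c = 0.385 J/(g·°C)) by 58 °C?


q = mcΔT = 398 × 0.385 × 58
= 8887.34 J

8887.34 J


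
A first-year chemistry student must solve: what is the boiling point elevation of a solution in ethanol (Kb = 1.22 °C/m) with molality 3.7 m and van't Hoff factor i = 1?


ΔTb = Kb × m × i
= 1.22 × 3.7 × 1
= 4.514 °C

4.514 °C


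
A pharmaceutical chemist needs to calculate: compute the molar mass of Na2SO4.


M(Na2SO4) = 2×22.99 + 1×32.07 + 4×16.0
= 45.98 + 32.07 + 64.0
= 142.05 g/mol

142.05 g/mol


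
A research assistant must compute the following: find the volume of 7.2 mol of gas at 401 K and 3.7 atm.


PV = nRT  (R = 0.08206 L·atm/(mol·K))
V = nRT/P = 7.2×0.08206×401/3.7
= 64.033 L

64.033 L


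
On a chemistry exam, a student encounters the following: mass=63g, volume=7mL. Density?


ρ = mass/volume
= 63/7
= 9.0 g/mL

9.0 g/mL


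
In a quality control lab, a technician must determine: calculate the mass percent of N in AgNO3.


M(AgNO3) = 1×107.87 + 1×14.01 + 3×16.0 = 169.88 g/mol
Mass of N = 1 × 14.01 = 14.01 g/mol
% N = 14.01/169.88 × 100 = 8.25%

8.25%


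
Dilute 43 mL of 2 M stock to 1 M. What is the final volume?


C1V1 = C2V2
2 × 43 = 1 × V2
V2 = 86/1 = 86.0 mL

86.0 mL


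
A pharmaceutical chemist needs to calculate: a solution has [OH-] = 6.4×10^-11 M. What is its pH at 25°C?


pOH = -log10([OH-]) = -log10(6.4×10^-11)
= 11 - log10(6.4) = 10.19
pH = 14 - pOH = 14 - 10.19 = 3.81

3.81


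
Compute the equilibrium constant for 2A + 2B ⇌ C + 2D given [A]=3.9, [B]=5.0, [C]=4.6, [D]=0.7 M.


Kc = [C][D]^2/([A]^2[B]^2)
= (4.6^1 × 0.7^2)/(3.9^2 × 5.0^2)
= 2.254/380.25
= 0.005928

0.005928


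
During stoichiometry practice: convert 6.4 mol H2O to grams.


M(H2O) = 18.02 g/mol
mass = n × M = 6.4 × 18.02 = 115.33 g

115.33 g
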